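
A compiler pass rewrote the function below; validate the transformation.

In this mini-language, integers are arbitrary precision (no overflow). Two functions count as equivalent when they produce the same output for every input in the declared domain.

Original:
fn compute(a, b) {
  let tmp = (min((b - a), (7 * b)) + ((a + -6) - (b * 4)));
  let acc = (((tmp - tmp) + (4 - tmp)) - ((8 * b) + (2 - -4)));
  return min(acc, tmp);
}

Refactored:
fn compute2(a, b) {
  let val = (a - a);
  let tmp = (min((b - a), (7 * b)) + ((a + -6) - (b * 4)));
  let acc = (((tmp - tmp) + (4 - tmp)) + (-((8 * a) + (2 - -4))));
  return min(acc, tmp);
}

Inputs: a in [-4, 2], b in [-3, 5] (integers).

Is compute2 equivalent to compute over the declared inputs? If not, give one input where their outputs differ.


Take a=2, b=-1.
compute: tmp becomes -7; next acc becomes 13; next final value -7
compute2: val becomes 0; next tmp becomes -7; next acc becomes -11; next final value -11
-7 and -11 differ, so these are not the same function on this domain.
verdict: not equivalent; witness: a=2, b=-1


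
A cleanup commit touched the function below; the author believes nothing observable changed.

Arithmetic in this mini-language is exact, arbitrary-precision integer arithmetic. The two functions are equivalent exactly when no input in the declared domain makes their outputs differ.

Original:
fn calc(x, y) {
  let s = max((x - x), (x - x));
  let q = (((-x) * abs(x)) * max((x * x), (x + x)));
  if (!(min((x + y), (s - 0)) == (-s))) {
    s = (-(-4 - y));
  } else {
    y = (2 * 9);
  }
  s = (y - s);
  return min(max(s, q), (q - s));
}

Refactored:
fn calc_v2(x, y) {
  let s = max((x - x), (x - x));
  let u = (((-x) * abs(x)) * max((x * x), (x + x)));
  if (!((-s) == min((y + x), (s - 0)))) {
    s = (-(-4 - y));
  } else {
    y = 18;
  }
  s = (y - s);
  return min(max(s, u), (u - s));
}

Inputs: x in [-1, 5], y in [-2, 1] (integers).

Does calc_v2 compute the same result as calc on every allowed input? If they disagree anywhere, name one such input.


Differences: constant usage differs, and arithmetic usage differs, and local variable names differ — yet all 28 inputs agree.
verdict: equivalent


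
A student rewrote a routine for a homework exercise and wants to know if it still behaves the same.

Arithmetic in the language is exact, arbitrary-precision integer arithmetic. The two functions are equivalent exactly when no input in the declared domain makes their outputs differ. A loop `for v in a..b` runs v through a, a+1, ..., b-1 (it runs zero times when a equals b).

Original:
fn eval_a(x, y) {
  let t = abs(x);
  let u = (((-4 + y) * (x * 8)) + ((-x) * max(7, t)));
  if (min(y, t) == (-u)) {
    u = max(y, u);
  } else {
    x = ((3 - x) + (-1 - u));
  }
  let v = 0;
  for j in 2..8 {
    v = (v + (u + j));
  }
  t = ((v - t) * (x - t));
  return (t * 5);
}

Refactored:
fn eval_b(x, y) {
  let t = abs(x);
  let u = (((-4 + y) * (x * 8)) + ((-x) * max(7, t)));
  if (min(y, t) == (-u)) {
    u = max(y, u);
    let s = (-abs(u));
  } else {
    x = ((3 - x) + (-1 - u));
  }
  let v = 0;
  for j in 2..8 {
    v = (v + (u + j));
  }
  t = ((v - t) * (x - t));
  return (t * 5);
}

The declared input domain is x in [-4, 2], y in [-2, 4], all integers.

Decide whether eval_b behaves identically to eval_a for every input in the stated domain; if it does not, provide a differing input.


Reading the diff, among the changes: min/max/abs usage differs; also local variable names differ; also statement counts differ.
As a probe, take x=0, y=3: eval_a runs t = 0; u = 0; (min(y, t) == (-u)) -> true; u = 3; v = 0; [j=2]; v = 5; [j=3]; v = 11; [j=4]; v = 18; [j=5]; v = 26; [j=6]; v = 35; [j=7]; v = 45; t = 0; return 0; eval_b runs t = 0; u = 0; (min(y, t) == (-u)) -> true; u = 3; s = -3; v = 0; [j=2]; v = 5; [j=3]; v = 11; [j=4]; v = 18; [j=5]; v = 26; [j=6]; v = 35; [j=7]; v = 45; t = 0; return 0; both end at 0.
Every one of the 49 inputs gives matching results.
verdict: equivalent


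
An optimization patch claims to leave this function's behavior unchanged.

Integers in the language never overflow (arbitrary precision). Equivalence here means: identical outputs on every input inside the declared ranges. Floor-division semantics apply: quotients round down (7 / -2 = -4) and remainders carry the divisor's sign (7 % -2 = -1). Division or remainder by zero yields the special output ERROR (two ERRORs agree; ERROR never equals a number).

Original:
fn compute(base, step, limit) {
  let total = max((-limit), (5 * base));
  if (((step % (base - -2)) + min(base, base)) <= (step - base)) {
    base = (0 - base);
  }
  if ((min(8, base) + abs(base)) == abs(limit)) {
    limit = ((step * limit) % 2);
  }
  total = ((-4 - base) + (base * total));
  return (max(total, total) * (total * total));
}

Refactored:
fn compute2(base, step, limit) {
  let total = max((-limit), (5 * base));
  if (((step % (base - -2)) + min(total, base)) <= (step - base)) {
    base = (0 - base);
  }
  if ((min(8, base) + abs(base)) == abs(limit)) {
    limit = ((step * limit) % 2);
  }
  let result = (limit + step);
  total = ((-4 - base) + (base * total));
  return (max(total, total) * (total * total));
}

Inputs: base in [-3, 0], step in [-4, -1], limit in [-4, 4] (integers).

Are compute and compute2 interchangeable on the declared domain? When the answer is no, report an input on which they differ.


Consider the input base=-1, step=-4, limit=3.
compute: total=-3, then (((step % (base - -2)) + min(base, base)) <= (step - base)) is false, then ((min(8, base) + abs(base)) == abs(limit)) is false, then total=0, then returns 0
compute2: total=-3, then (((step % (base - -2)) + min(total, base)) <= (step - base)) is true, then base=1, then ((min(8, base) + abs(base)) == abs(limit)) is false, then result=-1, then total=-8, then returns -512
0 vs -512 — the two versions disagree here.
verdict: not equivalent; witness: base=-1, step=-4, limit=3


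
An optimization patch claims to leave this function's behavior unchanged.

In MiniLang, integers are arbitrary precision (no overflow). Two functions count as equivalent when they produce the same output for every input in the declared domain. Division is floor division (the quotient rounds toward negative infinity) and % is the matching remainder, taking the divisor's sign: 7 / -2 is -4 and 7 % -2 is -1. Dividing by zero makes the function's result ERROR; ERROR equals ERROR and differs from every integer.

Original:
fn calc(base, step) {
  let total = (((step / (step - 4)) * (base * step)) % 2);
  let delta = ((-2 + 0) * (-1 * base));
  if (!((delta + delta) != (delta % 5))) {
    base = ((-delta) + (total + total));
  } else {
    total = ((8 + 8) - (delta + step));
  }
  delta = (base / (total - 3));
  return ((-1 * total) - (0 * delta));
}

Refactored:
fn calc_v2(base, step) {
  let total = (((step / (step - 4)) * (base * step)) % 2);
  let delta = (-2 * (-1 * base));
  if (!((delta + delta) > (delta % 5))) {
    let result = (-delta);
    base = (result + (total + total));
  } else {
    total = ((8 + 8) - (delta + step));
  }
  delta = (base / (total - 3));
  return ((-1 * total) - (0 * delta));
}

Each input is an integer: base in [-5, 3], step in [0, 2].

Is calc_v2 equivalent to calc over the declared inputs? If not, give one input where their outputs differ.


Not equivalent: base=-5, step=0 separates them (-26 vs 0).
calc: total := 0 | delta := -10 | (!((delta + delta) != (delta % 5))): false | total := 26 | delta := -1 | result -26
calc_v2: total := 0 | delta := -10 | (!((delta + delta) > (delta % 5))): true | result := 10 | base := 10 | delta := -4 | result 0
verdict: not equivalent; witness: base=-5, step=0


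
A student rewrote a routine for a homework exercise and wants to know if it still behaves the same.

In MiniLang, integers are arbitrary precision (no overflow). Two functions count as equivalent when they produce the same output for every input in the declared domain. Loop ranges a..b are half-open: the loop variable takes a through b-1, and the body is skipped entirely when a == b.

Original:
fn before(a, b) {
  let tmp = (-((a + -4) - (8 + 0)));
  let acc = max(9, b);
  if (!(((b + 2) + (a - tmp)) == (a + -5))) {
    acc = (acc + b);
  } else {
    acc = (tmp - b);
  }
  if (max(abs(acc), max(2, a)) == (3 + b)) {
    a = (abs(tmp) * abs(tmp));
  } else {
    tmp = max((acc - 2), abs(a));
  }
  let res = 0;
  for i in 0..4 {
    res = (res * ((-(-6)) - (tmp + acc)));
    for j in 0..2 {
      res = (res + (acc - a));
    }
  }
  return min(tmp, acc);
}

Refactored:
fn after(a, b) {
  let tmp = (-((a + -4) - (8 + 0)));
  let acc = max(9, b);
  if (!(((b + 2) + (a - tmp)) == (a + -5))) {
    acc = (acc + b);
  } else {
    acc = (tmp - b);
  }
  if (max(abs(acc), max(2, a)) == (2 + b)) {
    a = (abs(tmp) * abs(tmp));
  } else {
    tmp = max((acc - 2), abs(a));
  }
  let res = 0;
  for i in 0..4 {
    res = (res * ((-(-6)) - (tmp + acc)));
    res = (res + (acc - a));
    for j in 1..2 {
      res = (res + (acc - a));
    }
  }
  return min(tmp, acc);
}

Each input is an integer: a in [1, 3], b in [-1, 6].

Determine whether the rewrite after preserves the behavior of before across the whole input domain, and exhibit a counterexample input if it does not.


Input a=1, b=4: 7 from before versus 5 from after.
verdict: not equivalent; witness: a=1, b=4


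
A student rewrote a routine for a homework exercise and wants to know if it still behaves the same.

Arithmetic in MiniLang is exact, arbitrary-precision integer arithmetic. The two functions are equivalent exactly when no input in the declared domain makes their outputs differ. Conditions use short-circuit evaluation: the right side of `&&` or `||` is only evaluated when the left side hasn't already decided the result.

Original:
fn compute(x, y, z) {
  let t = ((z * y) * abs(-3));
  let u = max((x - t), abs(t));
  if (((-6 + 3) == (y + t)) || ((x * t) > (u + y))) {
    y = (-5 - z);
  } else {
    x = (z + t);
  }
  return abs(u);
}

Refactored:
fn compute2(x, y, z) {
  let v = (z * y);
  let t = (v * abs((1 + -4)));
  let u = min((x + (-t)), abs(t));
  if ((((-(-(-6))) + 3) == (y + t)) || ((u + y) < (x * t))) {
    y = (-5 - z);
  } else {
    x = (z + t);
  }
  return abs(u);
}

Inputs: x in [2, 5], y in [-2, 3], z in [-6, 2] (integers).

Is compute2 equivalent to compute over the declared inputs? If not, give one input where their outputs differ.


Input x=2, y=-2, z=-6: 36 from compute versus 34 from compute2.
verdict: not equivalent; witness: x=2, y=-2, z=-6


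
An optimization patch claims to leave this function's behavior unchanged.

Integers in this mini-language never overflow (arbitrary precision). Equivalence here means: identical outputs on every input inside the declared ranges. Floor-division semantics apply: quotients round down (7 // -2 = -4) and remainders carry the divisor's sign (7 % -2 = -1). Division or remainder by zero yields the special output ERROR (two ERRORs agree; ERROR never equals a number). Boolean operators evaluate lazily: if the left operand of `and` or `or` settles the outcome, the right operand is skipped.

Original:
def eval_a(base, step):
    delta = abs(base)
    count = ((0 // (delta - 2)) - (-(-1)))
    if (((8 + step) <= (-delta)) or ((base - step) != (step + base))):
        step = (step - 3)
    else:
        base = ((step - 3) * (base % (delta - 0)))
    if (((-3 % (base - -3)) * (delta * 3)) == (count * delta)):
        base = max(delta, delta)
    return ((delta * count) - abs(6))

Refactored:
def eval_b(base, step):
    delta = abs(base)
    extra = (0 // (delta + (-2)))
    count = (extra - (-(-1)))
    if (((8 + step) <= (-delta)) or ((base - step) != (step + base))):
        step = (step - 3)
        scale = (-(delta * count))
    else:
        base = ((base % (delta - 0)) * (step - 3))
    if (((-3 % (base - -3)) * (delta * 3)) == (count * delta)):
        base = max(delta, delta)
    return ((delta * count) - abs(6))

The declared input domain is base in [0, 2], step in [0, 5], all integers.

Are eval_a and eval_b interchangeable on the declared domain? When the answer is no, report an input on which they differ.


The two are interchangeable: arithmetic usage differs; and statement counts differ; and local variable names differ, and every declared input agrees.
One worked example (base=2, step=2) — eval_a: delta becomes 2; next hits division by zero so the output is ERROR; eval_b: delta becomes 2; next hits division by zero so the output is ERROR; agreement on ERROR.
An exhaustive pass over the 18 declared inputs shows identical outputs.
verdict: equivalent


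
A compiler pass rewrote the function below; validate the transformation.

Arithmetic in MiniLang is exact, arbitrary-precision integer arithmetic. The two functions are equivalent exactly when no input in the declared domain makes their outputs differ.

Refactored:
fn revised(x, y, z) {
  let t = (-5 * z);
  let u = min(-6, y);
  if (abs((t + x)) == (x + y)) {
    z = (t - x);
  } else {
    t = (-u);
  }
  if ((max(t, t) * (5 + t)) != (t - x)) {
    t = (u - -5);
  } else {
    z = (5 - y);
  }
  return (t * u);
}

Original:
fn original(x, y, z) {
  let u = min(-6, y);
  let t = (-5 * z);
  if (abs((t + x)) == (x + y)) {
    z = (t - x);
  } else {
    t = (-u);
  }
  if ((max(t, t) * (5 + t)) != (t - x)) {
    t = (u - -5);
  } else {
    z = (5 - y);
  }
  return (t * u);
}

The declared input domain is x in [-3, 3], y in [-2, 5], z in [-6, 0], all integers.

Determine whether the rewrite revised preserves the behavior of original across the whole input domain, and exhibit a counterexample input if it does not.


Reading the diff, among the changes: same computation, different form.
Spot check at x=-3, y=-2, z=-3 — original: u=-6, then t=15, then (abs((t + x)) == (x + y)) is false, then t=6, then ((max(t, t) * (5 + t)) != (t - x)) is true, then t=-1, then returns 6. revised: t=15, then u=-6, then (abs((t + x)) == (x + y)) is false, then t=6, then ((max(t, t) * (5 + t)) != (t - x)) is true, then t=-1, then returns 6. Both give 6.
An exhaustive pass over the 392 declared inputs shows identical outputs.
verdict: equivalent


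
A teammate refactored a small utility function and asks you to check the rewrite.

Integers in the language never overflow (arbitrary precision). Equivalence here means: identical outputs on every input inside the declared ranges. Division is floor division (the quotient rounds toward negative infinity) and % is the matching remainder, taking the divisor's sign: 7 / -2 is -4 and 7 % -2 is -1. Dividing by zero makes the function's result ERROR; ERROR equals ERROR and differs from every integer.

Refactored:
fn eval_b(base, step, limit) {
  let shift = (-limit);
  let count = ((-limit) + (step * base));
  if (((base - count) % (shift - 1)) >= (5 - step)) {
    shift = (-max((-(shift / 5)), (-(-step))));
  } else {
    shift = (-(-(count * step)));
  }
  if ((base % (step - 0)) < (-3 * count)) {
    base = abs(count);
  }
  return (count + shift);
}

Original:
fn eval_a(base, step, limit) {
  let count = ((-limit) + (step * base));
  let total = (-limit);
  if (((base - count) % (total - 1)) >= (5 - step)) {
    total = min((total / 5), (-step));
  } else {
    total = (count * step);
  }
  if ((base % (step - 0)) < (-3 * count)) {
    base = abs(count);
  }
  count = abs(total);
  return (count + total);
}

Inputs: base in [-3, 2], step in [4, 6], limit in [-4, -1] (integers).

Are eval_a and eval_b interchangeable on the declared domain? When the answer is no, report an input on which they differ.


Run the pair on base=-3, step=4, limit=-4.
eval_a: count=-8, then total=4, then (((base - count) % (total - 1)) >= (5 - step)) is true, then total=-4, then ((base % (step - 0)) < (-3 * count)) is true, then base=8, then count=4, then returns 0
eval_b: shift=4, then count=-8, then (((base - count) % (shift - 1)) >= (5 - step)) is true, then shift=-4, then ((base % (step - 0)) < (-3 * count)) is true, then base=8, then returns -12
0 and -12 differ, so these are not the same function on this domain.
verdict: not equivalent; witness: base=-3, step=4, limit=-4


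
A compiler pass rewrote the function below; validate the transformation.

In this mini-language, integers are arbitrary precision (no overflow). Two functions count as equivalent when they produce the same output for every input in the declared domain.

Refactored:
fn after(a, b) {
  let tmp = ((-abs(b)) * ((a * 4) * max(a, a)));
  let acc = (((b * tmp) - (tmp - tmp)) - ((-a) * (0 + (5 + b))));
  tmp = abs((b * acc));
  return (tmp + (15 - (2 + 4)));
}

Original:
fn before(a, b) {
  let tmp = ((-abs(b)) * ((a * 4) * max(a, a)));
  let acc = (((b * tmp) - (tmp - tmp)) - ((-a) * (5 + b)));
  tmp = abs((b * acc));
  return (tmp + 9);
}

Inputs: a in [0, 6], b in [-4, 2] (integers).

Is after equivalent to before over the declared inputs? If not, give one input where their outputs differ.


Reading the diff, among the changes: arithmetic usage differs; also constant usage differs.
As a probe, take a=6, b=2: before runs tmp := -288 | acc := -534 | tmp := 1068 | result 1077; after runs tmp := -288 | acc := -534 | tmp := 1068 | result 1077; both end at 1077.
Sweeping the whole domain (49 inputs) finds no disagreement.
verdict: equivalent


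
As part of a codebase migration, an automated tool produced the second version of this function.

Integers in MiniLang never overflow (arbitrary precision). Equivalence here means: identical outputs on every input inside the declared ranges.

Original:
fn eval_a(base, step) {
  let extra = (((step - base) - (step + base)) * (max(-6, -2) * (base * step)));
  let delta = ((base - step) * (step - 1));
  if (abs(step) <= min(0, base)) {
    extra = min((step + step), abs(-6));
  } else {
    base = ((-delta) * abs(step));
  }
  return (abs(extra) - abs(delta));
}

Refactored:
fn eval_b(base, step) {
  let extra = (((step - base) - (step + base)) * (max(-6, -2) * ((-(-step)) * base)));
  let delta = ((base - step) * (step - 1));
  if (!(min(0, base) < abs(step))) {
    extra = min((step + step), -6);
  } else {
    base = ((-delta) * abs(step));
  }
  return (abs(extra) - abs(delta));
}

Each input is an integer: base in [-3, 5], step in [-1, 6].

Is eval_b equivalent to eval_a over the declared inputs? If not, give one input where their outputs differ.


Evaluate both at base=0, step=0.
eval_a: extra := 0 | delta := 0 | (abs(step) <= min(0, base)): true | extra := 0 | result 0
eval_b: extra := 0 | delta := 0 | (!(min(0, base) < abs(step))): true | extra := -6 | result 6
0 and 6 differ, so these are not the same function on this domain.
verdict: not equivalent; witness: base=0, step=0


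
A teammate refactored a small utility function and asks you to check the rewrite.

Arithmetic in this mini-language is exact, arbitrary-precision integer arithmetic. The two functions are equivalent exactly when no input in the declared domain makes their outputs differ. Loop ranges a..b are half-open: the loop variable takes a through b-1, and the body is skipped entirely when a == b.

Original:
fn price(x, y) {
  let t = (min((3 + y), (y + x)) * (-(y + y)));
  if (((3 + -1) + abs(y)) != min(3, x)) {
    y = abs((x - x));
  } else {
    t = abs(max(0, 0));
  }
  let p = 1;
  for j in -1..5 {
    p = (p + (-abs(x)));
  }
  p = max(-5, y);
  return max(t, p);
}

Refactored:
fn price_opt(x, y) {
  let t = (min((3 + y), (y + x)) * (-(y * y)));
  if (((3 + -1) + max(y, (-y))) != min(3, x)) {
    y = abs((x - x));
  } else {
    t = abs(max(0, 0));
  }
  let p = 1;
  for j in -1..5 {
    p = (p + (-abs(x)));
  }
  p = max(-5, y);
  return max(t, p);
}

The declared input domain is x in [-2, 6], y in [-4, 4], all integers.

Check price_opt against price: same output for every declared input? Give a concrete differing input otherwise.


Input x=-2, y=-4: 0 from price versus 96 from price_opt.
verdict: not equivalent; witness: x=-2, y=-4


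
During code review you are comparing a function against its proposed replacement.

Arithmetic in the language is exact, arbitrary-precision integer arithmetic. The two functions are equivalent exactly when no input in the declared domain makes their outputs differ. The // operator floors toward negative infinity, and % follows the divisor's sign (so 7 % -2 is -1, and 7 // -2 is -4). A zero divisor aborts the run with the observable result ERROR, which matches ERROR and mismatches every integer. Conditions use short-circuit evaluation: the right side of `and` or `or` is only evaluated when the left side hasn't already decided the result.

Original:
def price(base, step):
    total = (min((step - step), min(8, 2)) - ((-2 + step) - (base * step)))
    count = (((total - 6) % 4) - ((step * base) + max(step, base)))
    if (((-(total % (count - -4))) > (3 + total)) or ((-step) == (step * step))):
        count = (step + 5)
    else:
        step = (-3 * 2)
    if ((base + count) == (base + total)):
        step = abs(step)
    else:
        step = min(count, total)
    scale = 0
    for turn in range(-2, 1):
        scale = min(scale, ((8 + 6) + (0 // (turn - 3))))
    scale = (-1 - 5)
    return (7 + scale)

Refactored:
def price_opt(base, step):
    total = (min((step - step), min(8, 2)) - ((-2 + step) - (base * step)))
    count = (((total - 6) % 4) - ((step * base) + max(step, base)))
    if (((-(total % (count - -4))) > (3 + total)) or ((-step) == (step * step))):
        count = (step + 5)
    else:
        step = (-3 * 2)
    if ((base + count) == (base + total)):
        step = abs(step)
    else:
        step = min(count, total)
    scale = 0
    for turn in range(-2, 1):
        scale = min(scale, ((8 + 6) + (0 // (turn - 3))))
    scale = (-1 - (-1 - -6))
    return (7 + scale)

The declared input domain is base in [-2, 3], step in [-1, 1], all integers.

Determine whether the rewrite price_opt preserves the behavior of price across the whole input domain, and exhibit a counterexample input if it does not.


Reading the diff, among the changes: arithmetic usage differs; and constant usage differs.
As a probe, take base=0, step=-1: price runs total=3, then count=1, then (((-(total % (count - -4))) > (3 + total)) or ((-step) == (step * step))) is true, then count=4, then ((base + count) == (base + total)) is false, then step=3, then scale=0, then (turn=-2), then scale=0, then (turn=-1), then scale=0, then (turn=0), then scale=0, then scale=-6, then returns 1; price_opt runs total=3, then count=1, then (((-(total % (count - -4))) > (3 + total)) or ((-step) == (step * step))) is true, then count=4, then ((base + count) == (base + total)) is false, then step=3, then scale=0, then (turn=-2), then scale=0, then (turn=-1), then scale=0, then (turn=0), then scale=0, then scale=-6, then returns 1; both end at 1.
Every one of the 18 inputs gives matching results.
verdict: equivalent


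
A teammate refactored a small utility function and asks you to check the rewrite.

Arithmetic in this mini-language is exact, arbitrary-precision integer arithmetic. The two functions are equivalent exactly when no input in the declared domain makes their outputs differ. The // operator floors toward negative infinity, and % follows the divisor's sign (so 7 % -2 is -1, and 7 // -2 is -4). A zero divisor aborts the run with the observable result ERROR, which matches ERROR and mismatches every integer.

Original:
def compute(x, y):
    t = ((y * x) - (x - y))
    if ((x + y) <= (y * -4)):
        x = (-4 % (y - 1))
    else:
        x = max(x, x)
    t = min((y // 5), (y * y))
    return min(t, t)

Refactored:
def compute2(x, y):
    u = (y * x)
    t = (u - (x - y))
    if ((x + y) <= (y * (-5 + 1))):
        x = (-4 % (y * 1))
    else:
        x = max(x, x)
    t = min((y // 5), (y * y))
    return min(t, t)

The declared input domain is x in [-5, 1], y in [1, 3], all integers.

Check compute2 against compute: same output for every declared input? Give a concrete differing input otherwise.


Consider the input x=-5, y=1.
compute: t := 1 | ((x + y) <= (y * -4)): true | divide-by-zero, output ERROR
compute2: u := -5 | t := 1 | ((x + y) <= (y * (-5 + 1))): true | x := 0 | t := 0 | result 0
ERROR against 0: the behavior changed.
verdict: not equivalent; witness: x=-5, y=1


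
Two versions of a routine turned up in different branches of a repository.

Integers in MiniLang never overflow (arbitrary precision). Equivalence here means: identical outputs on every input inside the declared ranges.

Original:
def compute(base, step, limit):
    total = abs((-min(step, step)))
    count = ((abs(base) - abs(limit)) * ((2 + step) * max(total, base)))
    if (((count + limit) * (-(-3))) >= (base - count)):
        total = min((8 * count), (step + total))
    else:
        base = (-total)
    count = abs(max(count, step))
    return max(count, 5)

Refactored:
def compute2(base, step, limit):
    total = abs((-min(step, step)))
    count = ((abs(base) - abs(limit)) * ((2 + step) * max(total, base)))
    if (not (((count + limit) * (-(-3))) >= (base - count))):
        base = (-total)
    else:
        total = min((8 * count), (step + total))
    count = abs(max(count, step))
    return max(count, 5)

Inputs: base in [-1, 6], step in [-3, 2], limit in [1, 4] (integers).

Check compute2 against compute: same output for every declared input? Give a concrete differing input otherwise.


Equivalent — the differences include boolean connective usage differs, yet no declared input distinguishes the two.
Tracing base=6, step=1, limit=3: compute: total becomes 1; next count becomes 54; next (((count + limit) * (-(-3))) >= (base - count)) evaluates to true; next total becomes 2; next count becomes 54; next final value 54 | compute2: total becomes 1; next count becomes 54; next (not (((count + limit) * (-(-3))) >= (base - count))) evaluates to false; next total becomes 2; next count becomes 54; next final value 54 — matching result 54.
Across all 192 domain points the two functions coincide.
verdict: equivalent


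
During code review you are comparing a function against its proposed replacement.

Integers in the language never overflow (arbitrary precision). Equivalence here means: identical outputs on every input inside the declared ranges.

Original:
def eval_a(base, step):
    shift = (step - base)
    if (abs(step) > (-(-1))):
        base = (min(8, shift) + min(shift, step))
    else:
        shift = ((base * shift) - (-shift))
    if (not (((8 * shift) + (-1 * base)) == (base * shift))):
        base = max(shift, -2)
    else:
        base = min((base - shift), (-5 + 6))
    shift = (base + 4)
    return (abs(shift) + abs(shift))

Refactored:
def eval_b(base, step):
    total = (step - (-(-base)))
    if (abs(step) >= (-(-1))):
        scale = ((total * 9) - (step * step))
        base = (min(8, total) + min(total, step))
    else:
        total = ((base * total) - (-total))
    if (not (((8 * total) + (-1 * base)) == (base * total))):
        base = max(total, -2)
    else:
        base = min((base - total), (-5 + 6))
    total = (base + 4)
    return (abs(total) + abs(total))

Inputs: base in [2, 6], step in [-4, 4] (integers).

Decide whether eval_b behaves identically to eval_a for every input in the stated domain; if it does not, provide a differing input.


Evaluate both at base=2, step=1.
eval_a: shift = -1; (abs(step) > (-(-1))) -> false; shift = -3; (not (((8 * shift) + (-1 * base)) == (base * shift))) -> true; base = -2; shift = 2; return 4
eval_b: total = -1; (abs(step) >= (-(-1))) -> true; scale = -10; base = -2; (not (((8 * total) + (-1 * base)) == (base * total))) -> true; base = -1; total = 3; return 6
4 against 6: the behavior changed.
verdict: not equivalent; witness: base=2, step=1


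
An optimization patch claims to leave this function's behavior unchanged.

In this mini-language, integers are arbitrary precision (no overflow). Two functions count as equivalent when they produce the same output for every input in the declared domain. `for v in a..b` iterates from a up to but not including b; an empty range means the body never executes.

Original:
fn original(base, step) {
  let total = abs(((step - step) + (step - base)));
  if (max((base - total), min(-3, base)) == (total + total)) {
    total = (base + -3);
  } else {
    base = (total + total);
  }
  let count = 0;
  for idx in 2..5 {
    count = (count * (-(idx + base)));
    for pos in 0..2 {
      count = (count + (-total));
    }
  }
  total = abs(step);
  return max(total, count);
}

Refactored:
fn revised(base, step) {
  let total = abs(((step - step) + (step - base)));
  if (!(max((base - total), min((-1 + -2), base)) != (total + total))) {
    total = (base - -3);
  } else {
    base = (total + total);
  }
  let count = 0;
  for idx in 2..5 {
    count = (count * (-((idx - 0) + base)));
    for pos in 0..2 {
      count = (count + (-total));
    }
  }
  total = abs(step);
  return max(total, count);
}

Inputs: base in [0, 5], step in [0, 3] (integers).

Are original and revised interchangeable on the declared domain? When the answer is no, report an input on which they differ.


There is a counterexample at base=0, step=0: 54 on one side, 0 on the other.
original: total=0, then (max((base - total), min(-3, base)) == (total + total)) is true, then total=-3, then count=0, then (idx=2), then count=0, then (pos=0), then count=3, then (pos=1), then count=6, then (idx=3), then count=-18, then (pos=0), then count=-15, then (pos=1), then count=-12, then (idx=4), then count=48, then (pos=0), then count=51, then (pos=1), then count=54, then total=0, then returns 54
revised: total=0, then (!(max((base - total), min((-1 + -2), base)) != (total + total))) is true, then total=3, then count=0, then (idx=2), then count=0, then (pos=0), then count=-3, then (pos=1), then count=-6, then (idx=3), then count=18, then (pos=0), then count=15, then (pos=1), then count=12, then (idx=4), then count=-48, then (pos=0), then count=-51, then (pos=1), then count=-54, then total=0, then returns 0
verdict: not equivalent; witness: base=0, step=0


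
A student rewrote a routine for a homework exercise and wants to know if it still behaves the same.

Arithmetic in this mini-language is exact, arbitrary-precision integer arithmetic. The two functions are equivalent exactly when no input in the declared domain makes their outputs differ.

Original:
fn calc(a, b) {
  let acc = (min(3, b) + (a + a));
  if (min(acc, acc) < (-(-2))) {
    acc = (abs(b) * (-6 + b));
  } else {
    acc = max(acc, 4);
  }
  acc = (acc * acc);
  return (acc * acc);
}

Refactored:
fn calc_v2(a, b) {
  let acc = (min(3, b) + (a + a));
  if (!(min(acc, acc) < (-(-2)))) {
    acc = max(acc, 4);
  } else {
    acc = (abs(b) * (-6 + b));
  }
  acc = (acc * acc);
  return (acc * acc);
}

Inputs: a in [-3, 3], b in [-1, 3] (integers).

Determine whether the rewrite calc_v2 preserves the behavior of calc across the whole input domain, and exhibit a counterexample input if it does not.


Comparing the listings, the differences include: boolean connective usage differs.
Spot check at a=1, b=1 — calc: acc=3, then (min(acc, acc) < (-(-2))) is false, then acc=4, then acc=16, then returns 256. calc_v2: acc=3, then (!(min(acc, acc) < (-(-2)))) is true, then acc=4, then acc=16, then returns 256. Both give 256.
An exhaustive pass over the 35 declared inputs shows identical outputs.
verdict: equivalent


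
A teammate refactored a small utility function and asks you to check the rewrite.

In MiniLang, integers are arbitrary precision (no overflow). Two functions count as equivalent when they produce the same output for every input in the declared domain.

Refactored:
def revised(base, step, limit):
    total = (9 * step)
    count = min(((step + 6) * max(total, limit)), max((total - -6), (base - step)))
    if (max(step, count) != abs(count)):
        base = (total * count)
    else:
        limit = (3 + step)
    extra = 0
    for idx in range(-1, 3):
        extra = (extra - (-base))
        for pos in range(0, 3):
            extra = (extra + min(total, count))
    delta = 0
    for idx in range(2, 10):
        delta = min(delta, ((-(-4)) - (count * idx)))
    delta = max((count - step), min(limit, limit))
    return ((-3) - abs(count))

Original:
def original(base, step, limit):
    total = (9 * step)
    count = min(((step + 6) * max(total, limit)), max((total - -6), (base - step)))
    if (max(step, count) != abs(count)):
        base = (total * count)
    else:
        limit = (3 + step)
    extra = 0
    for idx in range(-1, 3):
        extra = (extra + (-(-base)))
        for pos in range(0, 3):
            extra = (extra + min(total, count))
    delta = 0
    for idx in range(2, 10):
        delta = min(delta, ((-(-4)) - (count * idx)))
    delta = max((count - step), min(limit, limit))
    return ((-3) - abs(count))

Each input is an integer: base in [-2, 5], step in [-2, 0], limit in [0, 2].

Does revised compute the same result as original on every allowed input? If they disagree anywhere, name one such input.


The two are interchangeable: arithmetic usage differs, and every declared input agrees.
Spot check at base=1, step=0, limit=2 — original: total becomes 0; next count becomes 6; next (max(step, count) != abs(count)) evaluates to false; next limit becomes 3; next extra becomes 0; next at idx=-1:; next extra becomes 1; next at pos=0:; next extra becomes 1; next at pos=1:; next extra becomes 1; next at pos=2:; next extra becomes 1; next at idx=0:; next extra becomes 2; next at pos=0:; next extra becomes 2; next at pos=1:; next extra becomes 2; next at pos=2:; next extra becomes 2; next at idx=1:; next extra becomes 3; next at pos=0:; next extra becomes 3; next at pos=1:; next extra becomes 3; next at pos=2:; next extra becomes 3; next at idx=2:; next extra becomes 4; next at pos=0:; next extra becomes 4; next at pos=1:; next extra becomes 4; next at pos=2:; next extra becomes 4; next delta becomes 0; next at idx=2:; next delta becomes -8; next at idx=3:; next delta becomes -14; next at idx=4:; next delta becomes -20; next at idx=5:; next delta becomes -26; next at idx=6:; next delta becomes -32; next at idx=7:; next delta becomes -38; next at idx=8:; next delta becomes -44; next at idx=9:; next delta becomes -50; next delta becomes 6; next final value -9. revised: total becomes 0; next count becomes 6; next (max(step, count) != abs(count)) evaluates to false; next limit becomes 3; next extra becomes 0; next at idx=-1:; next extra becomes 1; next at pos=0:; next extra becomes 1; next at pos=1:; next extra becomes 1; next at pos=2:; next extra becomes 1; next at idx=0:; next extra becomes 2; next at pos=0:; next extra becomes 2; next at pos=1:; next extra becomes 2; next at pos=2:; next extra becomes 2; next at idx=1:; next extra becomes 3; next at pos=0:; next extra becomes 3; next at pos=1:; next extra becomes 3; next at pos=2:; next extra becomes 3; next at idx=2:; next extra becomes 4; next at pos=0:; next extra becomes 4; next at pos=1:; next extra becomes 4; next at pos=2:; next extra becomes 4; next delta becomes 0; next at idx=2:; next delta becomes -8; next at idx=3:; next delta becomes -14; next at idx=4:; next delta becomes -20; next at idx=5:; next delta becomes -26; next at idx=6:; next delta becomes -32; next at idx=7:; next delta becomes -38; next at idx=8:; next delta becomes -44; next at idx=9:; next delta becomes -50; next delta becomes 6; next final value -9. Both give -9.
Checked all 72 inputs in the declared domain: the outputs agree on every one.
verdict: equivalent


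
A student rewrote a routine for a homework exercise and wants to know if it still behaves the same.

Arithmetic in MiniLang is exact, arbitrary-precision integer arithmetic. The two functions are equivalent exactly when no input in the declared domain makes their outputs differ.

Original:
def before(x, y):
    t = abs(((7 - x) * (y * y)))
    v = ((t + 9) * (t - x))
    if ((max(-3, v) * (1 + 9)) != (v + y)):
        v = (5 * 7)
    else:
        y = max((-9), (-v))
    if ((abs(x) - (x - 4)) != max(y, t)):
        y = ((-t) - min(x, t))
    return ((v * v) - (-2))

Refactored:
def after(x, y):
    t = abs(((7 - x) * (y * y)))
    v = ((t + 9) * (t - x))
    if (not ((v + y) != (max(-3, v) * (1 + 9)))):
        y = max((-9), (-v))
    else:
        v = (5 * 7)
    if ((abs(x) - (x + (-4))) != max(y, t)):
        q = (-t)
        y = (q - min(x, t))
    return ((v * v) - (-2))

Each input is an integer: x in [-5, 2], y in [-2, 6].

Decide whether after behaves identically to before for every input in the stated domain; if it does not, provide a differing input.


Although local variable names differ, statement counts differ, boolean connective usage differs, arithmetic usage differs, 72/72 inputs agree.
verdict: equivalent


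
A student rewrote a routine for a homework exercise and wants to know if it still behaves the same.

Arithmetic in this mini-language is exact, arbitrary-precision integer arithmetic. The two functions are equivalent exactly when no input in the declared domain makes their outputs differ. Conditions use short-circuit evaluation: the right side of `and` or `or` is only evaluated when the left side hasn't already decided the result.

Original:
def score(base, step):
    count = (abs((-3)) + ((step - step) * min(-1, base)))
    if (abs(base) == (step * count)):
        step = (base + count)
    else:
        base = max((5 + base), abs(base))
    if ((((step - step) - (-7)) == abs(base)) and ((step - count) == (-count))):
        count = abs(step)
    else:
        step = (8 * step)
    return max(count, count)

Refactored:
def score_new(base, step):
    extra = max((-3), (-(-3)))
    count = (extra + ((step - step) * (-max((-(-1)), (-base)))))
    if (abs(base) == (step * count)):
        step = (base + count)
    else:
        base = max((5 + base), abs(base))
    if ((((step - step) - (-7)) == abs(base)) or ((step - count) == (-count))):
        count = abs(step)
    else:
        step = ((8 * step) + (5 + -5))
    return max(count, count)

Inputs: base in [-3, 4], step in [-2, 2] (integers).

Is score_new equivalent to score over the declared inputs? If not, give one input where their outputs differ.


These are not equivalent — on base=-3, step=0 the outputs split (3 vs 0).
score: count := 3 | (abs(base) == (step * count)): false | base := 3 | ((((step - step) - (-7)) == abs(base)) and ((step - count) == (-count))): false | step := 0 | result 3
score_new: extra := 3 | count := 3 | (abs(base) == (step * count)): false | base := 3 | ((((step - step) - (-7)) == abs(base)) or ((step - count) == (-count))): true | count := 0 | result 0
verdict: not equivalent; witness: base=-3, step=0


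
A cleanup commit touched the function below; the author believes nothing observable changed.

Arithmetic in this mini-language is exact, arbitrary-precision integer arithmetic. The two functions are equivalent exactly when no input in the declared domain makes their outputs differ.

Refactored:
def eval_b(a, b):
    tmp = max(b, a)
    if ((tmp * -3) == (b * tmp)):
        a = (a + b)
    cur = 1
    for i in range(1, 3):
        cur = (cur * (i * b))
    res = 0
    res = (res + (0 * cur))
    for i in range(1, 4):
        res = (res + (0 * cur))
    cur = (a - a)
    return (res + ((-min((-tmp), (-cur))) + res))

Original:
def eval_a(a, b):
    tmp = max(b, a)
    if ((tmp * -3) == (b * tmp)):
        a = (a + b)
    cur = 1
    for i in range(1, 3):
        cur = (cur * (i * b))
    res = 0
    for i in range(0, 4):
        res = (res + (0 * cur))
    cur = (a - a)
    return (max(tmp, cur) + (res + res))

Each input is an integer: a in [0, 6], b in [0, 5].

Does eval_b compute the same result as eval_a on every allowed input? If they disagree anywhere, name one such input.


Side by side, the visible changes include: constant usage differs; and arithmetic usage differs; and loop structure differs; and min/max/abs usage differs; and statement counts differ.
Spot check at a=4, b=4 — eval_a: tmp=4, then ((tmp * -3) == (b * tmp)) is false, then cur=1, then (i=1), then cur=4, then (i=2), then cur=32, then res=0, then (i=0), then res=0, then (i=1), then res=0, then (i=2), then res=0, then (i=3), then res=0, then cur=0, then returns 4. eval_b: tmp=4, then ((tmp * -3) == (b * tmp)) is false, then cur=1, then (i=1), then cur=4, then (i=2), then cur=32, then res=0, then res=0, then (i=1), then res=0, then (i=2), then res=0, then (i=3), then res=0, then cur=0, then returns 4. Both give 4.
Every one of the 42 inputs gives matching results.
verdict: equivalent
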